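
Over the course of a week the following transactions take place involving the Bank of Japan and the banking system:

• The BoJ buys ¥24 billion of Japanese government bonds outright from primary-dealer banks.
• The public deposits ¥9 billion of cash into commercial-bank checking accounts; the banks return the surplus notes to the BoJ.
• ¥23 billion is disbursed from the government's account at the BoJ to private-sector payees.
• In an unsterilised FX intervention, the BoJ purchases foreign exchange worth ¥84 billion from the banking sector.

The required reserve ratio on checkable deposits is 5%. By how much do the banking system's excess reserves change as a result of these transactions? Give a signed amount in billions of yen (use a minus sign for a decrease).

+¥138.4 billion

OMO purchase (from banks) ¥24 billion: reserves +¥24B, deposits 0.
Currency deposit ¥9 billion: reserves +¥9B, deposits +¥9B.
Government spending ¥23 billion: reserves +¥23B, deposits +¥23B.
FX purchase ¥84 billion: reserves +¥84B, deposits 0.
Totals: Δreserves = +¥140B, Δdeposits = +¥32B.
Δrequired reserves = 5% × +¥32B = +¥1.6B.
Δexcess reserves = Δreserves − Δrequired = +¥140B − (+¥1.6B) = +¥138.4 billion.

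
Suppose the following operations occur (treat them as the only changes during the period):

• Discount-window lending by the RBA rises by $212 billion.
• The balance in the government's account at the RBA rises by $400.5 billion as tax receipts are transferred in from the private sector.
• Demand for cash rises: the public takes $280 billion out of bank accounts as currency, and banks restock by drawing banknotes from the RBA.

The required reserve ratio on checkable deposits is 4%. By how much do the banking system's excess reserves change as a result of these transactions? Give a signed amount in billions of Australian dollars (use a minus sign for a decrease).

Discount-window loan $212 billion: reserves +$212B, deposits 0.
Government account inflow $400.5 billion: reserves −$400.5B, deposits −$400.5B.
Currency withdrawal $280 billion: reserves −$280B, deposits −$280B.
Totals: Δreserves = −$468.5B, Δdeposits = −$680.5B.
Δrequired reserves = 4% × −$680.5B = −$27.22B.
Δexcess reserves = Δreserves − Δrequired = −$468.5B − (−$27.22B) = -$441.28 billion.

-$441.28 billion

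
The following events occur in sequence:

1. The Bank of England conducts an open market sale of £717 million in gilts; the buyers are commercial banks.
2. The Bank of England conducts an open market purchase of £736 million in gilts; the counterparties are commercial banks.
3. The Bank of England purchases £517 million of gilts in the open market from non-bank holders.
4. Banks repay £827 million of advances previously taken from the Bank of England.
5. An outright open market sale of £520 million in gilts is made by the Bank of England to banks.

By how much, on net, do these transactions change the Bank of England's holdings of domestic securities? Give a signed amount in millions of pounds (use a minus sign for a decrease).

OMO sale (to banks) £717 million: securities removed from the Bank of England's portfolio → −£717M.
OMO purchase (from banks) £736 million: securities added to the Bank of England's portfolio → +£736M.
Asset purchase (from non-banks) £517 million: securities added to the Bank of England's portfolio → +£517M.
Discount-window repayment £827 million: the Bank of England's securities portfolio is untouched → 0.
OMO sale (to banks) £520 million: securities removed from the Bank of England's portfolio → −£520M.
Net: −717 + 736 + 517 + 0 − 520 = +£16 million.

+£16 million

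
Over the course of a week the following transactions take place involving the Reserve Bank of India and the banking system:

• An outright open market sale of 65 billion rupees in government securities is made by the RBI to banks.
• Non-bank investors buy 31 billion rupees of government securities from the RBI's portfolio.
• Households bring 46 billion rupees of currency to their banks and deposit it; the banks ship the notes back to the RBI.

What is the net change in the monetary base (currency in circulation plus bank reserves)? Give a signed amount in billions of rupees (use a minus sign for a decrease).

-96 billion

OMO sale (to banks) 65 billion rupees: RBI balance sheet contracts → −65B.
Asset sale (to non-banks) 31 billion rupees: RBI balance sheet contracts → −31B.
Currency deposit 46 billion rupees: just a shift between currency and reserves — both are base money → 0.
Net: −65 − 31 + 0 = -96 billion.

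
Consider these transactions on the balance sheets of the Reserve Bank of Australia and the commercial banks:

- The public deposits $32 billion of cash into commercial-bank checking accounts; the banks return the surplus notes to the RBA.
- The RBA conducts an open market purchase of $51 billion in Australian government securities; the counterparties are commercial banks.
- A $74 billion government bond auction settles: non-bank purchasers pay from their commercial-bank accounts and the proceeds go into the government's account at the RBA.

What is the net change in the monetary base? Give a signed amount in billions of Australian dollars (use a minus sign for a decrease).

-$23 billion

Currency deposit $32 billion: just a shift between currency and reserves — both are base money → 0.
OMO purchase (from banks) $51 billion: RBA balance sheet expands → +$51B.
Government account inflow $74 billion: reserves shift to a non-base liability → −$74B.
Net: 0 + 51 − 74 = -$23 billion.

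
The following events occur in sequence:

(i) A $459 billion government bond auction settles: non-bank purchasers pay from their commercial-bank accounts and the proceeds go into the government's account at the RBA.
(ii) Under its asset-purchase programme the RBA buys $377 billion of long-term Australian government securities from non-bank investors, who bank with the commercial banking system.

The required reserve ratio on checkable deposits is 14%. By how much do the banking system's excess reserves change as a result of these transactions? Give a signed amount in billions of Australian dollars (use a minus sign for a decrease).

Government account inflow $459 billion: reserves −$459B, deposits −$459B.
Asset purchase (from non-banks) $377 billion: reserves +$377B, deposits +$377B.
Totals: Δreserves = −$82B, Δdeposits = −$82B.
Δrequired reserves = 14% × −$82B = −$11.48B.
Δexcess reserves = Δreserves − Δrequired = −$82B − (−$11.48B) = -$70.52 billion.

-$70.52 billion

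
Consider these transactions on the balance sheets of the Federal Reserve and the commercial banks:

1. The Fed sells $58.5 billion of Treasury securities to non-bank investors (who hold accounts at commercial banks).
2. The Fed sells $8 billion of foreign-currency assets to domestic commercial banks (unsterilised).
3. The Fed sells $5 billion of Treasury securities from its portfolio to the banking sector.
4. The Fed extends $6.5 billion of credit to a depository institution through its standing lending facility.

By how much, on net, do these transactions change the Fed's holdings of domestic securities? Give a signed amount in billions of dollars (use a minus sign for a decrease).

-$63.5 billion

Asset sale (to non-banks) $58.5 billion: securities removed from the Fed's portfolio → −$58.5B.
FX sale $8 billion: the Fed's securities portfolio is untouched → 0.
OMO sale (to banks) $5 billion: securities removed from the Fed's portfolio → −$5B.
Discount-window loan $6.5 billion: the Fed's securities portfolio is untouched → 0.
Net: −58.5 + 0 − 5 + 0 = -$63.5 billion.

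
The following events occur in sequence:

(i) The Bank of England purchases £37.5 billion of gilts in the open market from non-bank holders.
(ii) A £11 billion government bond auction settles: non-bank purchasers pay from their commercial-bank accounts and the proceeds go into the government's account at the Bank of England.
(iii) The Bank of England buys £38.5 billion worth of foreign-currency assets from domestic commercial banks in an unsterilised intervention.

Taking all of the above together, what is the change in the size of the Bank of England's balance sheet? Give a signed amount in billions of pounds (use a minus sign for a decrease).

+£76 billion

Asset purchase (from non-banks) £37.5 billion: a Bank of England asset is acquired → +£37.5B.
Government account inflow £11 billion: only the composition of liabilities changes → 0.
FX purchase £38.5 billion: a Bank of England asset is acquired → +£38.5B.
Net: 37.5 + 0 + 38.5 = +£76 billion.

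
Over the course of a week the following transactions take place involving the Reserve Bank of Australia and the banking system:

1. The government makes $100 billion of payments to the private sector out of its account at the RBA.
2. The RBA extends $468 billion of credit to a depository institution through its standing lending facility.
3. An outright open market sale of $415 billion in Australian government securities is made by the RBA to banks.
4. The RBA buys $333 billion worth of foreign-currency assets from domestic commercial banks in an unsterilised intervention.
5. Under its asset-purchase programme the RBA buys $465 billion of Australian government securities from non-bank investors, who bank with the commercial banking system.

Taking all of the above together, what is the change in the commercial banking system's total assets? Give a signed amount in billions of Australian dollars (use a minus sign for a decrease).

+$1033 billion

RBA balance sheet:
  Assets:      Securities +$50B, Loans to banks +$468B, Foreign assets +$333B
  Liabilities: Bank reserves +$951B, Government deposits −$100B
Commercial banking system:
  Assets:      Reserves at CB +$951B, Securities +$415B, Foreign assets −$333B
  Liabilities: Checkable deposits +$565B, Borrowings from CB +$468B
Change in total bank assets = +$1033 billion.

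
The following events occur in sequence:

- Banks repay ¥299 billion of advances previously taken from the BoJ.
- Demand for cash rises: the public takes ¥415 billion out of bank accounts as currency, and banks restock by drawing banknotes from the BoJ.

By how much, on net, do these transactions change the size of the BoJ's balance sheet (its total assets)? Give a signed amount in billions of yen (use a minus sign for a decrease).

-¥299 billion

BoJ balance sheet:
  Assets:      Loans to banks −¥299B
  Liabilities: Bank reserves −¥714B, Currency in circulation +¥415B
Change in total BoJ assets = -¥299 billion.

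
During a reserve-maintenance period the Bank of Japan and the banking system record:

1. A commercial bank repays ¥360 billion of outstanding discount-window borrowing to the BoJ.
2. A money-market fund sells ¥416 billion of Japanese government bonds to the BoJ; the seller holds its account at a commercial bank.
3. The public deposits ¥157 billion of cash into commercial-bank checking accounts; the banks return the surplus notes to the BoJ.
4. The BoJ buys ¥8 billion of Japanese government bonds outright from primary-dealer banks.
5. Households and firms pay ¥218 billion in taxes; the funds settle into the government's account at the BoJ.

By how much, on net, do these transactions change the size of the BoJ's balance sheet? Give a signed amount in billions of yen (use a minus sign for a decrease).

+¥64 billion

BoJ balance sheet:
  Assets:      Securities +¥424B, Loans to banks −¥360B
  Liabilities: Bank reserves +¥3B, Currency in circulation −¥157B, Government deposits +¥218B
Change in total BoJ assets = +¥64 billion.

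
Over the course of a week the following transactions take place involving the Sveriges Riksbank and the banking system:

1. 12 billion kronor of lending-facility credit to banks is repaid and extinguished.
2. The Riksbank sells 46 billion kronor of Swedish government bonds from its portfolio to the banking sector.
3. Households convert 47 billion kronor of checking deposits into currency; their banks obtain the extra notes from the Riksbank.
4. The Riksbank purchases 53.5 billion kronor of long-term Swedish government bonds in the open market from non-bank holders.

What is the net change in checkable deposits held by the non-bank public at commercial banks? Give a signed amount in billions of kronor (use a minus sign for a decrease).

Discount-window repayment 12 billion kronor: the counterparty is a bank, so public deposits are unchanged → 0.
OMO sale (to banks) 46 billion kronor: the counterparty is a bank, so public deposits are unchanged → 0.
Currency withdrawal 47 billion kronor: non-bank counterparties' bank balances fall → −47B.
Asset purchase (from non-banks) 53.5 billion kronor: non-bank counterparties' bank balances rise → +53.5B.
Net: 0 + 0 − 47 + 53.5 = +6.5 billion.

+6.5 billion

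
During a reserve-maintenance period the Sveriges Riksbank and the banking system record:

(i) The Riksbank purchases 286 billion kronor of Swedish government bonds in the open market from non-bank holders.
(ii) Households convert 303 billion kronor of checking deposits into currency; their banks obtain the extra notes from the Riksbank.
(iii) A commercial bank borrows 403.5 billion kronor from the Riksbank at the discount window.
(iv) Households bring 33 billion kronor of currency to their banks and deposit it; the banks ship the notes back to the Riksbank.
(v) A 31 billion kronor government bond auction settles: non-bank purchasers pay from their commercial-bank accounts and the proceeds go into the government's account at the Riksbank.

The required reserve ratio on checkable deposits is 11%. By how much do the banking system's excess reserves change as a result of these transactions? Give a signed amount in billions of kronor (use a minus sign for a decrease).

+390.15 billion

Asset purchase (from non-banks) 286 billion kronor: reserves +286B, deposits +286B.
Currency withdrawal 303 billion kronor: reserves −303B, deposits −303B.
Discount-window loan 403.5 billion kronor: reserves +403.5B, deposits 0.
Currency deposit 33 billion kronor: reserves +33B, deposits +33B.
Government account inflow 31 billion kronor: reserves −31B, deposits −31B.
Totals: Δreserves = +388.5B, Δdeposits = −15B.
Δrequired reserves = 11% × −15B = −1.65B.
Δexcess reserves = Δreserves − Δrequired = +388.5B − (−1.65B) = +390.15 billion.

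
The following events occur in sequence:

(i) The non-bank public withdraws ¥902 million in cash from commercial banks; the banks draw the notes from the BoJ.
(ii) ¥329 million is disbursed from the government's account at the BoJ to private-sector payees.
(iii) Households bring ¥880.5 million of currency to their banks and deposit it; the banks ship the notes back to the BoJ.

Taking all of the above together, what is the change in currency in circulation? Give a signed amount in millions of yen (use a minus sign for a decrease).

+¥21.5 million

BoJ balance sheet:
  Assets:      no change
  Liabilities: Bank reserves +¥307.5M, Currency in circulation +¥21.5M, Government deposits −¥329M
Commercial banking system:
  Assets:      Reserves at CB +¥307.5M
  Liabilities: Checkable deposits +¥307.5M
So the change in currency in circulation is +¥21.5 million.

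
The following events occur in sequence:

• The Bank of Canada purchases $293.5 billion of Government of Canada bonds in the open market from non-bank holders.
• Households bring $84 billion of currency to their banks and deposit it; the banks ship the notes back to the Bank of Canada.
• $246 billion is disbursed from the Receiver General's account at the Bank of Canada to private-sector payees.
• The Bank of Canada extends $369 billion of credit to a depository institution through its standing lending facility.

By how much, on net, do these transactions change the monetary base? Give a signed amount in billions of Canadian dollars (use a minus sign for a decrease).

+$908.5 billion

Asset purchase (from non-banks) $293.5 billion: Bank of Canada balance sheet expands → +$293.5B.
Currency deposit $84 billion: just a shift between currency and reserves — both are base money → 0.
Government spending $246 billion: a non-base liability converts back to reserves → +$246B.
Discount-window loan $369 billion: Bank of Canada balance sheet expands → +$369B.
Net: 293.5 + 0 + 246 + 369 = +$908.5 billion.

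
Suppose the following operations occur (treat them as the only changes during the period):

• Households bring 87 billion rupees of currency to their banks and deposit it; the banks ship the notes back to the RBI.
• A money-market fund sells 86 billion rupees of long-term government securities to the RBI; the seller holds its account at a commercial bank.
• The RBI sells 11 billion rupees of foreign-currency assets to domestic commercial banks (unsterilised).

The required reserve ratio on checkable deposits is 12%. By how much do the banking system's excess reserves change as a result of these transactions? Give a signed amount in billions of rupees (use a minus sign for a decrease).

+141.24 billion

Currency deposit 87 billion rupees: reserves +87B, deposits +87B.
Asset purchase (from non-banks) 86 billion rupees: reserves +86B, deposits +86B.
FX sale 11 billion rupees: reserves −11B, deposits 0.
Totals: Δreserves = +162B, Δdeposits = +173B.
Δrequired reserves = 12% × +173B = +20.76B.
Δexcess reserves = Δreserves − Δrequired = +162B − (+20.76B) = +141.24 billion.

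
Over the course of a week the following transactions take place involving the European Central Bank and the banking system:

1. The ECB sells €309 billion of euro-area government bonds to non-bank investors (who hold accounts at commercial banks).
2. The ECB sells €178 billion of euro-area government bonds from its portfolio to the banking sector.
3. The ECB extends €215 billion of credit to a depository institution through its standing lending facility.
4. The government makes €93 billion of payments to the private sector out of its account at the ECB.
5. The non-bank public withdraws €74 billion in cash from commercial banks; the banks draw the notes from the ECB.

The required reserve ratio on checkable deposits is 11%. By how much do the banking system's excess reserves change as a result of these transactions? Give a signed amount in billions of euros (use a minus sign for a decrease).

-€221.1 billion

Asset sale (to non-banks) €309 billion: reserves −€309B, deposits −€309B.
OMO sale (to banks) €178 billion: reserves −€178B, deposits 0.
Discount-window loan €215 billion: reserves +€215B, deposits 0.
Government spending €93 billion: reserves +€93B, deposits +€93B.
Currency withdrawal €74 billion: reserves −€74B, deposits −€74B.
Totals: Δreserves = −€253B, Δdeposits = −€290B.
Δrequired reserves = 11% × −€290B = −€31.9B.
Δexcess reserves = Δreserves − Δrequired = −€253B − (−€31.9B) = -€221.1 billion.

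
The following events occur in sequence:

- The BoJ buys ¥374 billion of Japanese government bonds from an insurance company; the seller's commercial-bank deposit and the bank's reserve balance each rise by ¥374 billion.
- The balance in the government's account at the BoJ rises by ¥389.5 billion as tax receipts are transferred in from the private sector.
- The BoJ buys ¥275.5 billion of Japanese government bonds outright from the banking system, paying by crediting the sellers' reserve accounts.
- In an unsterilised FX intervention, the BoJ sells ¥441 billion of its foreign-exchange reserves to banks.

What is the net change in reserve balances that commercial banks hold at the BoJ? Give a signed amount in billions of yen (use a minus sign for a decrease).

BoJ balance sheet:
  Assets:      Securities +¥649.5B, Foreign assets −¥441B
  Liabilities: Bank reserves −¥181B, Government deposits +¥389.5B
So the change in reserve balances that commercial banks hold at the BoJ is -¥181 billion.

-¥181 billion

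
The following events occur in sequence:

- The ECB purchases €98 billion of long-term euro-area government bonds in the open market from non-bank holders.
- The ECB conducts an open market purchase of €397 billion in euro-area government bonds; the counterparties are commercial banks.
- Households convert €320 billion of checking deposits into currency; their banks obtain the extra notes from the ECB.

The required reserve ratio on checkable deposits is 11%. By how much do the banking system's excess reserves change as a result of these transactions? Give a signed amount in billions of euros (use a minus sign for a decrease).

+€199.42 billion

Asset purchase (from non-banks) €98 billion: reserves +€98B, deposits +€98B.
OMO purchase (from banks) €397 billion: reserves +€397B, deposits 0.
Currency withdrawal €320 billion: reserves −€320B, deposits −€320B.
Totals: Δreserves = +€175B, Δdeposits = −€222B.
Δrequired reserves = 11% × −€222B = −€24.42B.
Δexcess reserves = Δreserves − Δrequired = +€175B − (−€24.42B) = +€199.42 billion.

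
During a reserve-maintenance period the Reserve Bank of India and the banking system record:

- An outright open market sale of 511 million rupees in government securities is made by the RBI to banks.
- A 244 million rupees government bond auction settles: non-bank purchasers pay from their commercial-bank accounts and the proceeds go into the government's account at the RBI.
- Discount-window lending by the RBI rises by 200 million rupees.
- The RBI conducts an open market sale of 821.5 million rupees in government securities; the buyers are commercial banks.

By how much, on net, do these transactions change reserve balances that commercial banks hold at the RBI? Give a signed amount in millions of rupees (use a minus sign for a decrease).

-1376.5 million

OMO sale (to banks) 511 million rupees: the buying banks pay out of their reserve balances → −511M.
Government account inflow 244 million rupees: funds move from bank reserves into the government account → −244M.
Discount-window loan 200 million rupees: the loan is credited to the bank's reserve account → +200M.
OMO sale (to banks) 821.5 million rupees: the buying banks pay out of their reserve balances → −821.5M.
Net: −511 − 244 + 200 − 821.5 = -1376.5 million.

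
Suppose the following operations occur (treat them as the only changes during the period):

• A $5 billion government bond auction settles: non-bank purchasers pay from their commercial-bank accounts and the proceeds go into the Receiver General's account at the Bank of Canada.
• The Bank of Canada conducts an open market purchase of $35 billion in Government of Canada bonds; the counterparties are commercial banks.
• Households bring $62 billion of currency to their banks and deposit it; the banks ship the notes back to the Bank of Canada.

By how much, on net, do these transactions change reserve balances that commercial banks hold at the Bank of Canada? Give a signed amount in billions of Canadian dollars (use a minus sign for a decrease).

Bank of Canada balance sheet:
  Assets:      Securities +$35B
  Liabilities: Bank reserves +$92B, Currency in circulation −$62B, Government deposits +$5B
So the change in reserve balances that commercial banks hold at the Bank of Canada is +$92 billion.

+$92 billion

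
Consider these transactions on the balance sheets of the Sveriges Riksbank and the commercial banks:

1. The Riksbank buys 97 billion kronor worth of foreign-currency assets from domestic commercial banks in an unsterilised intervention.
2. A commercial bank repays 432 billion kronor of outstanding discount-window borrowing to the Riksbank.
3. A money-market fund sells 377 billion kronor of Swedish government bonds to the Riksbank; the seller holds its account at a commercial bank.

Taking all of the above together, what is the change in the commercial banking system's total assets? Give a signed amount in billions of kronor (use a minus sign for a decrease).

FX purchase 97 billion kronor: just an asset swap on bank balance sheets → 0.
Discount-window repayment 432 billion kronor: bank balance sheets shrink → −432B.
Asset purchase (from non-banks) 377 billion kronor: bank balance sheets expand → +377B.
Net: 0 − 432 + 377 = -55 billion.

-55 billion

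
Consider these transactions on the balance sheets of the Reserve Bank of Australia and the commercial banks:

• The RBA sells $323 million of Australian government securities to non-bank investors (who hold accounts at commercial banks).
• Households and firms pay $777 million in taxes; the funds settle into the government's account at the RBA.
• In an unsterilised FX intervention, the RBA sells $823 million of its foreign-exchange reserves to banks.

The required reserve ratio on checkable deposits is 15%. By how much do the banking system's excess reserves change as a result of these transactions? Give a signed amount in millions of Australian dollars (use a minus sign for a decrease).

Asset sale (to non-banks) $323 million: reserves −$323M, deposits −$323M.
Government account inflow $777 million: reserves −$777M, deposits −$777M.
FX sale $823 million: reserves −$823M, deposits 0.
Totals: Δreserves = −$1923M, Δdeposits = −$1100M.
Δrequired reserves = 15% × −$1100M = −$165M.
Δexcess reserves = Δreserves − Δrequired = −$1923M − (−$165M) = -$1758 million.

-$1758 million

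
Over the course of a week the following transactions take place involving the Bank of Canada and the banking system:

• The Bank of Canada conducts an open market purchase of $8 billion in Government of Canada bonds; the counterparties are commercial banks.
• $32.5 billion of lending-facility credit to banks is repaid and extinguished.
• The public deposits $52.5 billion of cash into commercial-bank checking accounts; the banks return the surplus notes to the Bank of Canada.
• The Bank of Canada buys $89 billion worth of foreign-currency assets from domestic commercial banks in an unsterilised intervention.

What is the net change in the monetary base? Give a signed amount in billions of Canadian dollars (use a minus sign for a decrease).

OMO purchase (from banks) $8 billion: Bank of Canada balance sheet expands → +$8B.
Discount-window repayment $32.5 billion: Bank of Canada balance sheet contracts → −$32.5B.
Currency deposit $52.5 billion: just a shift between currency and reserves — both are base money → 0.
FX purchase $89 billion: Bank of Canada balance sheet expands → +$89B.
Net: 8 − 32.5 + 0 + 89 = +$64.5 billion.

+$64.5 billion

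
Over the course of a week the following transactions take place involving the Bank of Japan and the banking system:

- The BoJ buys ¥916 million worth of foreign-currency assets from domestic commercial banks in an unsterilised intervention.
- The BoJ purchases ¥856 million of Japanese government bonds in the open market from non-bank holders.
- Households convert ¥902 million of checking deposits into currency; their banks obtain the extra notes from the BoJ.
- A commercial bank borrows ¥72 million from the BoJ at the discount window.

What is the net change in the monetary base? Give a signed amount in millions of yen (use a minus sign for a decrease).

BoJ balance sheet:
  Assets:      Securities +¥856M, Loans to banks +¥72M, Foreign assets +¥916M
  Liabilities: Bank reserves +¥942M, Currency in circulation +¥902M
Commercial banking system:
  Assets:      Reserves at CB +¥942M, Foreign assets −¥916M
  Liabilities: Checkable deposits −¥46M, Borrowings from CB +¥72M
Monetary base = currency + reserves: +¥902M + (+¥942M) = +¥1844 million.

+¥1844 million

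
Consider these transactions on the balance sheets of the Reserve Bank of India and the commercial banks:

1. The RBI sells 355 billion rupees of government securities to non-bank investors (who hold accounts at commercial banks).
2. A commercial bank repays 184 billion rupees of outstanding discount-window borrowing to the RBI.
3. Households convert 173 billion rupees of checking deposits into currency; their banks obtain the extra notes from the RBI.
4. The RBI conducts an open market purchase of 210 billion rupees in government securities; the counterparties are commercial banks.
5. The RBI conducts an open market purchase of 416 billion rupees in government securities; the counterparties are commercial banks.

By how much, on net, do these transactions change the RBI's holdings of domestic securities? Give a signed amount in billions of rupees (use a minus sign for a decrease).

Asset sale (to non-banks) 355 billion rupees: securities removed from the RBI's portfolio → −355B.
Discount-window repayment 184 billion rupees: the RBI's securities portfolio is untouched → 0.
Currency withdrawal 173 billion rupees: the RBI's securities portfolio is untouched → 0.
OMO purchase (from banks) 210 billion rupees: securities added to the RBI's portfolio → +210B.
OMO purchase (from banks) 416 billion rupees: securities added to the RBI's portfolio → +416B.
Net: −355 + 0 + 0 + 210 + 416 = +271 billion.

+271 billion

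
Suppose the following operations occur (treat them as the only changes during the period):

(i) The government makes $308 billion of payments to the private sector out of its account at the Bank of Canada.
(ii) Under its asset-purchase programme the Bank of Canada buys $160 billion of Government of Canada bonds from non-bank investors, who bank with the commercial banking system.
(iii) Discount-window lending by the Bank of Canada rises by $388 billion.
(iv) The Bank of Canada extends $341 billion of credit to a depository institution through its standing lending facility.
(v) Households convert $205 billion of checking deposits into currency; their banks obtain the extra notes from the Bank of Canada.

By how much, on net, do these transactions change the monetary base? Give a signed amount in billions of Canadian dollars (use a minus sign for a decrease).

+$1197 billion

Bank of Canada balance sheet:
  Assets:      Securities +$160B, Loans to banks +$729B
  Liabilities: Bank reserves +$992B, Currency in circulation +$205B, Government deposits −$308B
Commercial banking system:
  Assets:      Reserves at CB +$992B
  Liabilities: Checkable deposits +$263B, Borrowings from CB +$729B
Monetary base = currency + reserves: +$205B + (+$992B) = +$1197 billion.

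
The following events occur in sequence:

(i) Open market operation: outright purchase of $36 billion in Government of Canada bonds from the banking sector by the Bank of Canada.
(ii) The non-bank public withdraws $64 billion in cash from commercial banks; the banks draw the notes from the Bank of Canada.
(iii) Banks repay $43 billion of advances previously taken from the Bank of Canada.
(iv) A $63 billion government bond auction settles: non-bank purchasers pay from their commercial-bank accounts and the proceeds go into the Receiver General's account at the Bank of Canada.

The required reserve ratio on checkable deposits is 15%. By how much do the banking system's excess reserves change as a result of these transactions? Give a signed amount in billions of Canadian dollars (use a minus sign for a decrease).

-$114.95 billion

OMO purchase (from banks) $36 billion: reserves +$36B, deposits 0.
Currency withdrawal $64 billion: reserves −$64B, deposits −$64B.
Discount-window repayment $43 billion: reserves −$43B, deposits 0.
Government account inflow $63 billion: reserves −$63B, deposits −$63B.
Totals: Δreserves = −$134B, Δdeposits = −$127B.
Δrequired reserves = 15% × −$127B = −$19.05B.
Δexcess reserves = Δreserves − Δrequired = −$134B − (−$19.05B) = -$114.95 billion.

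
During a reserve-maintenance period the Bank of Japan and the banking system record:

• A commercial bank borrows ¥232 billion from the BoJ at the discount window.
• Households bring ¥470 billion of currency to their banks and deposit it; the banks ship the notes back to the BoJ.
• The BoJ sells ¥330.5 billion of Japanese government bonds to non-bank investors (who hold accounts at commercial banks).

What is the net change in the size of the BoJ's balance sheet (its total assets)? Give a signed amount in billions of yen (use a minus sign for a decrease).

-¥98.5 billion

Discount-window loan ¥232 billion: a BoJ asset is acquired → +¥232B.
Currency deposit ¥470 billion: only the composition of liabilities changes → 0.
Asset sale (to non-banks) ¥330.5 billion: a BoJ asset is shed → −¥330.5B.
Net: 232 + 0 − 330.5 = -¥98.5 billion.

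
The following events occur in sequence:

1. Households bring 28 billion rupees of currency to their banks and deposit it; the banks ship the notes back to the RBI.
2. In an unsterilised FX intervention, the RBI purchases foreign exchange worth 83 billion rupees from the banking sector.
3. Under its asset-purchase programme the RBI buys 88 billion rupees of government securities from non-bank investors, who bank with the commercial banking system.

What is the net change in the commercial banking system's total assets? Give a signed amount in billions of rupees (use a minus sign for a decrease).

RBI balance sheet:
  Assets:      Securities +88B, Foreign assets +83B
  Liabilities: Bank reserves +199B, Currency in circulation −28B
Commercial banking system:
  Assets:      Reserves at CB +199B, Foreign assets −83B
  Liabilities: Checkable deposits +116B
Change in total bank assets = +116 billion.

+116 billion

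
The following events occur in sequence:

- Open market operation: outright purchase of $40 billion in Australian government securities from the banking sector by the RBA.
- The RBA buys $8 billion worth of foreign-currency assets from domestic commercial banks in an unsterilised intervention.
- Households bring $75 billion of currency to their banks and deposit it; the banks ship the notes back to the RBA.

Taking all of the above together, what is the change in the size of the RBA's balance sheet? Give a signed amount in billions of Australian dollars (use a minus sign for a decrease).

+$48 billion

RBA balance sheet:
  Assets:      Securities +$40B, Foreign assets +$8B
  Liabilities: Bank reserves +$123B, Currency in circulation −$75B
Change in total RBA assets = +$48 billion.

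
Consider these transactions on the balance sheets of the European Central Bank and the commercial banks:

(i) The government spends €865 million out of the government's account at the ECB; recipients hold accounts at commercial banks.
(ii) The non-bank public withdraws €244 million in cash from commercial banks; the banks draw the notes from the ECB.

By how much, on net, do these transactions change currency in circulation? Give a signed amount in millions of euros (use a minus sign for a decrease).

ECB balance sheet:
  Assets:      no change
  Liabilities: Bank reserves +€621M, Currency in circulation +€244M, Government deposits −€865M
So the change in currency in circulation is +€244 million.

+€244 million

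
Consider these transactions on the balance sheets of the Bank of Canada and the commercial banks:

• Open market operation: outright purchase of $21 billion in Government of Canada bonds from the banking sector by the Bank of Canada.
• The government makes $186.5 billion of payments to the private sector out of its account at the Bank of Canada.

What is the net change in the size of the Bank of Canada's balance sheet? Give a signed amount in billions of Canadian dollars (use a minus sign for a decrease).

Bank of Canada balance sheet:
  Assets:      Securities +$21B
  Liabilities: Bank reserves +$207.5B, Government deposits −$186.5B
Commercial banking system:
  Assets:      Reserves at CB +$207.5B, Securities −$21B
  Liabilities: Checkable deposits +$186.5B
Change in total Bank of Canada assets = +$21 billion.

+$21 billion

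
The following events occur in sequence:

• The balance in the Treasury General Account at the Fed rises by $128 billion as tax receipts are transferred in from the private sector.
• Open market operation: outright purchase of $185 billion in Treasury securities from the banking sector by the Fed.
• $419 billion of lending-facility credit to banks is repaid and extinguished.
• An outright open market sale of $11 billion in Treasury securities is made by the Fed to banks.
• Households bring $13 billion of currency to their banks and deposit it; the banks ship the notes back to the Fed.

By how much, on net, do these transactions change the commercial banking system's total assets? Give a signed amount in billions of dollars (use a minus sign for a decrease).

-$534 billion

Government account inflow $128 billion: bank balance sheets shrink → −$128B.
OMO purchase (from banks) $185 billion: just an asset swap on bank balance sheets → 0.
Discount-window repayment $419 billion: bank balance sheets shrink → −$419B.
OMO sale (to banks) $11 billion: just an asset swap on bank balance sheets → 0.
Currency deposit $13 billion: bank balance sheets expand → +$13B.
Net: −128 + 0 − 419 + 0 + 13 = -$534 billion.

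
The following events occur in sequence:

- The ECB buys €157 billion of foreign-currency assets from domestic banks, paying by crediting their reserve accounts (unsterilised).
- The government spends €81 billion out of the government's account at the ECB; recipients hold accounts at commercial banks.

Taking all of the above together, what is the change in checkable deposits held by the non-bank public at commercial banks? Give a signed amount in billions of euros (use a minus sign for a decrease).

FX purchase €157 billion: the counterparty is a bank, so public deposits are unchanged → 0.
Government spending €81 billion: non-bank counterparties' bank balances rise → +€81B.
Net: 0 + 81 = +€81 billion.

+€81 billion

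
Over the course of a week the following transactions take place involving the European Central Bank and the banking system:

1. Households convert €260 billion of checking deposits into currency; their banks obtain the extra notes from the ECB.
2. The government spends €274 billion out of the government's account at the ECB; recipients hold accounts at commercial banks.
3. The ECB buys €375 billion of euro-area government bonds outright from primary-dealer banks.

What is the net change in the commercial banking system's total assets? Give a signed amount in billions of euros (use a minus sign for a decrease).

ECB balance sheet:
  Assets:      Securities +€375B
  Liabilities: Bank reserves +€389B, Currency in circulation +€260B, Government deposits −€274B
Commercial banking system:
  Assets:      Reserves at CB +€389B, Securities −€375B
  Liabilities: Checkable deposits +€14B
Change in total bank assets = +€14 billion.

+€14 billion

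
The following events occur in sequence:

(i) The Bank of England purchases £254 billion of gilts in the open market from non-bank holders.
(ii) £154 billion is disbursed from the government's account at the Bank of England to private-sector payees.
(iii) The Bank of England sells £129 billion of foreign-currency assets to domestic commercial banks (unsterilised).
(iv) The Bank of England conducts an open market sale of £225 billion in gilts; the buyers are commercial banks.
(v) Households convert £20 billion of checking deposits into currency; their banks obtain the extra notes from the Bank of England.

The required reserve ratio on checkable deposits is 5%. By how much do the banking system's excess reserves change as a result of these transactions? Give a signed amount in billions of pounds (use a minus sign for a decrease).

+£14.6 billion

Asset purchase (from non-banks) £254 billion: reserves +£254B, deposits +£254B.
Government spending £154 billion: reserves +£154B, deposits +£154B.
FX sale £129 billion: reserves −£129B, deposits 0.
OMO sale (to banks) £225 billion: reserves −£225B, deposits 0.
Currency withdrawal £20 billion: reserves −£20B, deposits −£20B.
Totals: Δreserves = +£34B, Δdeposits = +£388B.
Δrequired reserves = 5% × +£388B = +£19.4B.
Δexcess reserves = Δreserves − Δrequired = +£34B − (+£19.4B) = +£14.6 billion.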